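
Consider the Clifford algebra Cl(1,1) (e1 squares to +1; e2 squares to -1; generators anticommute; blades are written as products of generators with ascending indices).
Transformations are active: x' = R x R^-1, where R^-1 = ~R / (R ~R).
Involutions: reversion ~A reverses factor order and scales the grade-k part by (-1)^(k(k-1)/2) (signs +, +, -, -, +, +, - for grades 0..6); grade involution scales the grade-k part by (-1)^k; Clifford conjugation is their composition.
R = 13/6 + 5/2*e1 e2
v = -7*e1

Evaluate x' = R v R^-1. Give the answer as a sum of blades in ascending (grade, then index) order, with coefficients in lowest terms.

~R = 13/6 - 5/2*e1 e2, and R ~R = -14/9, so R^-1 = ~R / (-14/9).
R v = -91/6*e1 + 35/2*e2
Answer: 197/4*e1 - 195/4*e2


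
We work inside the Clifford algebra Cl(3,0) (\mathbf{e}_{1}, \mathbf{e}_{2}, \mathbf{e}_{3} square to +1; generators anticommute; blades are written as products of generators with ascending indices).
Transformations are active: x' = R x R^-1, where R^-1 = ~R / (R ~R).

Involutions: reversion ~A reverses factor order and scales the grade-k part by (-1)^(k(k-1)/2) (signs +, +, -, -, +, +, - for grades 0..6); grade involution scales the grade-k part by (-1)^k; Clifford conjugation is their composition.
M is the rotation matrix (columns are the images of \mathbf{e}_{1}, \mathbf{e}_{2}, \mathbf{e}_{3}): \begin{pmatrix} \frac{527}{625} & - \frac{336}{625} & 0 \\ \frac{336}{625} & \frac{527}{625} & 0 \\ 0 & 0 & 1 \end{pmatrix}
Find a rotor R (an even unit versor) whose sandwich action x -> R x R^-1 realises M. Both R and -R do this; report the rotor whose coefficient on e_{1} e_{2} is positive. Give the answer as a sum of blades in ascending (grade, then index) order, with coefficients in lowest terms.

Method: write R = a + b12*e_{1} e_{2} + b13*e_{1} e_{3} + b23*e_{2} e_{3} with a^2 + b12^2 + b13^2 + b23^2 = 1 (so R^-1 = ~R). Expanding the columns R e_j ~R gives tr M = 4a^2 - 1 and, from the antisymmetric part, M21 - M12 = -4a*b12, M13 - M31 = 4a*b13, M32 - M23 = -4a*b23.
Here tr M = \frac{1679}{625}, so a^2 = (1 + tr M)/4 = \frac{576}{625} and a = ±\frac{24}{25}. Taking a = \frac{24}{25}: M21 - M12 = \frac{672}{625}, M13 - M31 = 0, M32 - M23 = 0, giving b12 = -\frac{7}{25}, b13 = 0, b23 = 0, i.e. R = \frac{24}{25} - \frac{7}{25} e_{1} e_{2}.
Its e_{1} e_{2} coefficient is negative, so report the other preimage -R.
Answer: -\frac{24}{25} + \frac{7}{25} e_{1} e_{2}. Why the constraint matters: R and -R act identically through the sandwich — M has trace \frac{1679}{625} either way — so only the sign condition on e_{1} e_{2} picks one of the two preimages.


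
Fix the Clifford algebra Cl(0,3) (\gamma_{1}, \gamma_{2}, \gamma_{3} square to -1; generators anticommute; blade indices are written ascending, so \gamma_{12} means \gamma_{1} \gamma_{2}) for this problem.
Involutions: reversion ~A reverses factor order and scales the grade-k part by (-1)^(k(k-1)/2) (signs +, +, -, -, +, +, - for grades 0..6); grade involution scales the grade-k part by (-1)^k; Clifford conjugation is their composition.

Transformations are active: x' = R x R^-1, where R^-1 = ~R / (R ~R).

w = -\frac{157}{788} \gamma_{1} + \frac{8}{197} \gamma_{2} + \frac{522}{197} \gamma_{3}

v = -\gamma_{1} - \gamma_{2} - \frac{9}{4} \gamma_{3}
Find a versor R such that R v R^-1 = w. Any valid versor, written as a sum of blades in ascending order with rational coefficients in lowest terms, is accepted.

Why this works: both vectors square to -\frac{113}{16}, so q(v) = q(w) and R = v + w = -\frac{945}{788} \gamma_{1} - \frac{189}{197} \gamma_{2} + \frac{315}{788} \gamma_{3} carries v to w — its own direction survives, the complement (v - w)/2 flips.
Answer: -\frac{945}{788} \gamma_{1} - \frac{189}{197} \gamma_{2} + \frac{315}{788} \gamma_{3}


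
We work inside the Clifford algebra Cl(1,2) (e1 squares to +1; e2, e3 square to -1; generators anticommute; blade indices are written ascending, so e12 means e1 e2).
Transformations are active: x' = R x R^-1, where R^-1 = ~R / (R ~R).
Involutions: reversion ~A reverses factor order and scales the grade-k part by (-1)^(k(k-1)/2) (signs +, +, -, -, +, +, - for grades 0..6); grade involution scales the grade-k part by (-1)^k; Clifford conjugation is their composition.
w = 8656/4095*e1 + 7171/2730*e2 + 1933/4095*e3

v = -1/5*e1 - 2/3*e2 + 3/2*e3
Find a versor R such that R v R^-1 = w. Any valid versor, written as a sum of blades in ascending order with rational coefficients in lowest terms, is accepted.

Equal squares first: v^2 = w^2 = -2389/900. Then v + w = 7837/4095*e1 + 5351/2730*e2 + 16151/8190*e3 is a versor taking v to w, provided it is invertible.
Answer: 7837/4095*e1 + 5351/2730*e2 + 16151/8190*e3


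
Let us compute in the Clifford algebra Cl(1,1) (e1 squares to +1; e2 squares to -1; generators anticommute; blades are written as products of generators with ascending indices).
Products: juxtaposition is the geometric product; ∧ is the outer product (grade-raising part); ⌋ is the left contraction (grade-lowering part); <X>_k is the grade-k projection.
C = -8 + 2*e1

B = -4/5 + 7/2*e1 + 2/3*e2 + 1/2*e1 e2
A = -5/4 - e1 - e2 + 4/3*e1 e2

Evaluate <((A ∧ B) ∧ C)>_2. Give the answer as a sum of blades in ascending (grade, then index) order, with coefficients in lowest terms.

step 1: 1 - 143/40*e1 - 1/30*e2 + 137/120*e1 e2
step 2: -8 + 153/5*e1 + 4/15*e2 - 136/15*e1 e2
step 3: -136/15*e1 e2
Answer: -136/15*e1 e2


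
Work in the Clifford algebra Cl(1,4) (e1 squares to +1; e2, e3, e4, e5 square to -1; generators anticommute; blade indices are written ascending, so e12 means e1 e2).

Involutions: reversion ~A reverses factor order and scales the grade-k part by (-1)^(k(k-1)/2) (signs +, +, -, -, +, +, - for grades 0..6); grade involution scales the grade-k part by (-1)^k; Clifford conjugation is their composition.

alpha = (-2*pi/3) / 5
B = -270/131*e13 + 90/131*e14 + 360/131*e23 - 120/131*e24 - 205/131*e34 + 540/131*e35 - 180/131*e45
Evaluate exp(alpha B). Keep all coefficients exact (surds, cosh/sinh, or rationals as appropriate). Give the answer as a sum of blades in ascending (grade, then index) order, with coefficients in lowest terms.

B^2 term by term: the squares give (-270/131)^2*(e13)^2 + (90/131)^2*(e14)^2 + (360/131)^2*(e23)^2 + (-120/131)^2*(e24)^2 + (-205/131)^2*(e34)^2 + (540/131)^2*(e35)^2 + (-180/131)^2*(e45)^2 = 72900/17161*(+1) + 8100/17161*(+1) + 129600/17161*(-1) + 14400/17161*(-1) + 42025/17161*(-1) + 291600/17161*(-1) + 32400/17161*(-1) = -25 (each basis 2-blade squares to minus the product of its generators' squares); cross terms between blades sharing an index anticommute and cancel; the commuting (index-disjoint) pairs give grade-4 terms 2*c*c'*(blade product), which cancel blade by blade — e1234: -64800/17161 + 64800/17161 = 0; e1345: 97200/17161 - 97200/17161 = 0; e2345: -129600/17161 + 129600/17161 = 0 — confirming B is simple. So B^2 = -25.
B^2 = -25 — the series telescopes trigonometrically here: l = 5, alpha*l = -2*pi/3, so exp(alpha B) = cos(-2*pi/3) + (sin(-2*pi/3)/5)*B = -1/2 + (-sqrt(3)/10)*B.
Answer: -1/2 + 27*sqrt(3)/131*e13 - 9*sqrt(3)/131*e14 - 36*sqrt(3)/131*e23 + 12*sqrt(3)/131*e24 + 41*sqrt(3)/262*e34 - 54*sqrt(3)/131*e35 + 18*sqrt(3)/131*e45


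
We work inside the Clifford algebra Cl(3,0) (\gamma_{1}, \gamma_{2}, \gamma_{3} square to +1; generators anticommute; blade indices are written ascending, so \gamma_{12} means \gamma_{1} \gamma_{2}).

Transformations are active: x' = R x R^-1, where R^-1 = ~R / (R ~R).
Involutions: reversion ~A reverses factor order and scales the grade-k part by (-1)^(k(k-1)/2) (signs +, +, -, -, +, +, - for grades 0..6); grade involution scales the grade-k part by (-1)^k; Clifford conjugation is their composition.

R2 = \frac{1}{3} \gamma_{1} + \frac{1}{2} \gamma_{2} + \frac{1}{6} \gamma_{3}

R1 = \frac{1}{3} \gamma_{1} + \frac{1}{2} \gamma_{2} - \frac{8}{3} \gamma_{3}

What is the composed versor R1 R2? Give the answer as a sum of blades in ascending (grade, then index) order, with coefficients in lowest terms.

Distribute over the terms of R1 (each basis-blade product reordered to ascending indices, repeated generators contracted through their squares):
(\frac{1}{3} \gamma_{1}) R2 = \frac{1}{9} + \frac{1}{6} \gamma_{12} + \frac{1}{18} \gamma_{13}
(\frac{1}{2} \gamma_{2}) R2 = \frac{1}{4} - \frac{1}{6} \gamma_{12} + \frac{1}{12} \gamma_{23}
(-\frac{8}{3} \gamma_{3}) R2 = -\frac{4}{9} + \frac{8}{9} \gamma_{13} + \frac{4}{3} \gamma_{23}
Summing the partial products and collecting blades:
Answer: -\frac{1}{12} + \frac{17}{18} \gamma_{13} + \frac{17}{12} \gamma_{23}


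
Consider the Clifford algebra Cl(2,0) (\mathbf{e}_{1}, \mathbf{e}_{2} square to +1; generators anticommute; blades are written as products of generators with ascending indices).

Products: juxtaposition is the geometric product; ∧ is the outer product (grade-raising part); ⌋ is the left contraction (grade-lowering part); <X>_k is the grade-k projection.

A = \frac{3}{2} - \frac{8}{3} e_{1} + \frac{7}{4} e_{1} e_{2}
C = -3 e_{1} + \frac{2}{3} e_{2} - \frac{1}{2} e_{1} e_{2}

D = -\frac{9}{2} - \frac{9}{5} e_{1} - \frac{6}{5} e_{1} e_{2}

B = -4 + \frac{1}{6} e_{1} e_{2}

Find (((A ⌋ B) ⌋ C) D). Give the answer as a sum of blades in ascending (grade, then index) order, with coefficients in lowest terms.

step 1: -\frac{151}{24} - \frac{4}{9} e_{2} + \frac{1}{4} e_{1} e_{2}
step 2: -\frac{37}{216} + \frac{1343}{72} e_{1} - \frac{151}{36} e_{2} + \frac{151}{48} e_{1} e_{2}
step 3: -\frac{6967}{240} - \frac{7093}{80} e_{1} + \frac{517}{240} e_{2} - \frac{30961}{1440} e_{1} e_{2}
Answer: -\frac{6967}{240} - \frac{7093}{80} e_{1} + \frac{517}{240} e_{2} - \frac{30961}{1440} e_{1} e_{2}


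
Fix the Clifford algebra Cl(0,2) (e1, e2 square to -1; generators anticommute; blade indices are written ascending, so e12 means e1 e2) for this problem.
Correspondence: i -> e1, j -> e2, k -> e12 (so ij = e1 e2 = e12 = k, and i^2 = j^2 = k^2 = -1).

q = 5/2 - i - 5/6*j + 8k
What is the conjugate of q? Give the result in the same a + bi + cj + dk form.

In blades: q = 5/2 - e1 - 5/6*e2 + 8*e12.
Conjugation here is Clifford conjugation: the scalar is fixed and the grade-1 and grade-2 blades all flip sign, giving 5/2 + e1 + 5/6*e2 - 8*e12; translating back:
Answer: 5/2 + i + 5/6*j - 8k


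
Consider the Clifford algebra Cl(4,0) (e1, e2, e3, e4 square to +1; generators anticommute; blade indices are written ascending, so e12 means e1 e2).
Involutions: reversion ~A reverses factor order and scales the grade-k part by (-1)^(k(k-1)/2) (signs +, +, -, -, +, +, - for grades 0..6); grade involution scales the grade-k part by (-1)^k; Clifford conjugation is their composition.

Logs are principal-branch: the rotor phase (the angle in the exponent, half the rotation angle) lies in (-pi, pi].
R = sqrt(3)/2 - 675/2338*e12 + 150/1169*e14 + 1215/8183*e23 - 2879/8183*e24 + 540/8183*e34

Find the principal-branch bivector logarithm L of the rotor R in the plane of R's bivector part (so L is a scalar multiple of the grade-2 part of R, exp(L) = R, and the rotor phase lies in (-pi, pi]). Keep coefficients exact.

The scalar part of R is sqrt(3)/2, which pins the rotor phase on the principal branch; dividing the bivector part by the sine of that phase recovers the unit plane, and L is the phase times that plane.
Concretely: cos(phase) = sqrt(3)/2 gives phase = ±pi/6, and since phase/sin(phase) is even the sign is immaterial: L = (phase/sin(phase)) * <R>_2 = (pi/3) * <R>_2.
Answer: -225*pi/2338*e12 + 50*pi/1169*e14 + 405*pi/8183*e23 - 2879*pi/24549*e24 + 180*pi/8183*e34


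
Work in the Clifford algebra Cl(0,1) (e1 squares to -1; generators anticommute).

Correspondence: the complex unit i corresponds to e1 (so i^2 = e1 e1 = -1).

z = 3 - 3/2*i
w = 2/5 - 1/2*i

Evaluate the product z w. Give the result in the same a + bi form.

In blades: z = 3 - 3/2*e1, w = 2/5 - 1/2*e1.
Distribute z over w term by term (generator squares from the signature, products reordered to ascending indices): (3)*w = 6/5 - 3/2*e1; (-3/2*e1)*w = -3/4 - 3/5*e1.
Sum: 9/20 - 21/10*e1; translating back through the correspondence:
Answer: 9/20 - 21/10*i


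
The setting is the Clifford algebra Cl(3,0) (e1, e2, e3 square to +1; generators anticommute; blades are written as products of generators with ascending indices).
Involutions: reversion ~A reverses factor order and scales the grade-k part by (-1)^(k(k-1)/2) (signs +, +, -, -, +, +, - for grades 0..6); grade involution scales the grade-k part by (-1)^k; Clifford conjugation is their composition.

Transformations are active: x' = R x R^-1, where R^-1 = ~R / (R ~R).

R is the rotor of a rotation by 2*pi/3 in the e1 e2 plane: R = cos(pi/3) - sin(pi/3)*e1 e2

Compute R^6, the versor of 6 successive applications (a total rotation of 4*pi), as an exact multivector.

Rotor phase runs at HALF the rotation angle; powers of one rotor simply add phase, so after 6 steps in e1 e2 the phase is 6*pi/3 = 2*pi and R^6 = cos(2*pi) - sin(2*pi)*e1 e2.
cos(2*pi) = 1 and sin(2*pi) = 0, so R^6 = 1. The total rotation 4*pi is 2 full turns, so every vector returns to itself, yet the rotor is +1, back on the identity sheet (an even number of 2*pi turns).
Answer: 1


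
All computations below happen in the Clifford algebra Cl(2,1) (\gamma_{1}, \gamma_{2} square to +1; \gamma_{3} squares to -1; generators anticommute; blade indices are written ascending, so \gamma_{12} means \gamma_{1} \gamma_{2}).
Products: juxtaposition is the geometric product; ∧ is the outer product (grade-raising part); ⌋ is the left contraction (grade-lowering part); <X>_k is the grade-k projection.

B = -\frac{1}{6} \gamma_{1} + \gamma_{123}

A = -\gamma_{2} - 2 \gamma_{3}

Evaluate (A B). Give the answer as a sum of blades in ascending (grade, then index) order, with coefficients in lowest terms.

step 1: \frac{11}{6} \gamma_{12} + \frac{2}{3} \gamma_{13}
Answer: \frac{11}{6} \gamma_{12} + \frac{2}{3} \gamma_{13}


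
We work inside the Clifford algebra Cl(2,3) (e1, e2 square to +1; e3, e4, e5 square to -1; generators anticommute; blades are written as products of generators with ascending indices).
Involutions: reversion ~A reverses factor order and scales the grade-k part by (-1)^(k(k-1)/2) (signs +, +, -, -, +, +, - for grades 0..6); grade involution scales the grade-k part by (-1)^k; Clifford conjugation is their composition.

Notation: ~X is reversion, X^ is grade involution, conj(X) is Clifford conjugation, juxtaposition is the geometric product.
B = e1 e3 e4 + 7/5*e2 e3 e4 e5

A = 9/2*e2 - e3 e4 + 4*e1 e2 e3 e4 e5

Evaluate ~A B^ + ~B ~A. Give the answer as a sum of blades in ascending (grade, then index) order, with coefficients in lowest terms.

first term: -23/5*e1 + 13/5*e2 e5 + 63/10*e3 e4 e5 + 9/2*e1 e2 e3 e4
second term: -23/5*e1 + 13/5*e2 e5 - 63/10*e3 e4 e5 - 9/2*e1 e2 e3 e4
Answer: -46/5*e1 + 26/5*e2 e5


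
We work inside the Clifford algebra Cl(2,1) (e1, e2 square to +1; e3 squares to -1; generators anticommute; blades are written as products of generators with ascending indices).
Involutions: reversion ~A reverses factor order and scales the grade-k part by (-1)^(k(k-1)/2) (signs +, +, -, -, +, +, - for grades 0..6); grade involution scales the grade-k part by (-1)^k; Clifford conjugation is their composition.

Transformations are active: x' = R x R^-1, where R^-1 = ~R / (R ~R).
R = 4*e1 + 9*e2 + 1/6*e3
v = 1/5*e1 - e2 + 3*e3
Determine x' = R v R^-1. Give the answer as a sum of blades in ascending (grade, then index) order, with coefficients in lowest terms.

~R = 4*e1 + 9*e2 + 1/6*e3, and R ~R = 3491/36, so R^-1 = ~R / (3491/36).
R v = -87/10 - 29/5*e1 e2 + 359/30*e1 e3 + 163/6*e2 e3
Answer: -16019/17455*e1 - 10733/17455*e2 - 52887/17455*e3


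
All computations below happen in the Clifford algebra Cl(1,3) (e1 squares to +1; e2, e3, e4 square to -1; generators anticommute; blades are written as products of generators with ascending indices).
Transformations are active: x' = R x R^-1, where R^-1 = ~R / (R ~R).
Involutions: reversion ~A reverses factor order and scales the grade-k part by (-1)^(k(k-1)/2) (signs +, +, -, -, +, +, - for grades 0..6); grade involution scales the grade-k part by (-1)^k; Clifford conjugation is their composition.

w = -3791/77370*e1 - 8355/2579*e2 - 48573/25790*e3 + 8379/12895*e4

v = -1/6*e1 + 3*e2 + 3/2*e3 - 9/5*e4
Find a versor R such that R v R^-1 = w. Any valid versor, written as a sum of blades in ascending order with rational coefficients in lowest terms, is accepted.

Key observation: q(v) = q(w) = -3254/225 (sandwiches preserve the norm), so R = v + w = -2781/12895*e1 - 618/2579*e2 - 4944/12895*e3 - 14832/12895*e4 works whenever it is invertible — the component of v along it is kept and (v - w)/2 reverses, sending v to w.
Answer: -2781/12895*e1 - 618/2579*e2 - 4944/12895*e3 - 14832/12895*e4


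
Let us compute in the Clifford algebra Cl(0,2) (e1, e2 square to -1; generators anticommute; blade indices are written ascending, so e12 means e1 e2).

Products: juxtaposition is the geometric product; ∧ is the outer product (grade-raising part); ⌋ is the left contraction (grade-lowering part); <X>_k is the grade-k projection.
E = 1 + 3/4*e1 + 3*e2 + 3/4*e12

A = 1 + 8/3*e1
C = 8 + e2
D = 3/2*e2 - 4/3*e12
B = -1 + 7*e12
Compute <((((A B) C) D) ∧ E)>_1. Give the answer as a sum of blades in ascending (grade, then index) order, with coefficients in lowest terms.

step 1: -1 - 8/3*e1 - 56/3*e2 + 7*e12
step 2: 32/3 - 85/3*e1 - 451/3*e2 + 160/3*e12
step 3: 5339/18 + 1084/9*e1 - 196/9*e2 - 1021/18*e12
step 4: 5339/18 + 24689/72*e1 + 15625/18*e2 + 39125/72*e12
step 5: 24689/72*e1 + 15625/18*e2
Answer: 24689/72*e1 + 15625/18*e2


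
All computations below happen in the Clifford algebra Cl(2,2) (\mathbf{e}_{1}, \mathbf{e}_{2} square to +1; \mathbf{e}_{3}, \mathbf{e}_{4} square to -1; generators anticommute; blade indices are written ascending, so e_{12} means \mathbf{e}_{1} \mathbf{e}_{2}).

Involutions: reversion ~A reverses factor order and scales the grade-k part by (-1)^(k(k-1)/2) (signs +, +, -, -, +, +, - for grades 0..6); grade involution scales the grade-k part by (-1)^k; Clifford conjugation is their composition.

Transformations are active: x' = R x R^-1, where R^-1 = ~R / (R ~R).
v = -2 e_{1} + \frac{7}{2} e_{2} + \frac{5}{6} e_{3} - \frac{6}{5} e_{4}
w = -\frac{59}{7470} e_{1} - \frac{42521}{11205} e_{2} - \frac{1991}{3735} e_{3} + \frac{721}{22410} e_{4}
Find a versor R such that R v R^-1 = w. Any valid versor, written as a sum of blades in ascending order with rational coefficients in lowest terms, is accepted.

R = v + w = -\frac{14999}{7470} e_{1} - \frac{6607}{22410} e_{2} + \frac{2243}{7470} e_{3} - \frac{26171}{22410} e_{4} works: the equal norms (\frac{3176}{225}) guarantee its sandwich swaps v into w.
Answer: -\frac{14999}{7470} e_{1} - \frac{6607}{22410} e_{2} + \frac{2243}{7470} e_{3} - \frac{26171}{22410} e_{4}


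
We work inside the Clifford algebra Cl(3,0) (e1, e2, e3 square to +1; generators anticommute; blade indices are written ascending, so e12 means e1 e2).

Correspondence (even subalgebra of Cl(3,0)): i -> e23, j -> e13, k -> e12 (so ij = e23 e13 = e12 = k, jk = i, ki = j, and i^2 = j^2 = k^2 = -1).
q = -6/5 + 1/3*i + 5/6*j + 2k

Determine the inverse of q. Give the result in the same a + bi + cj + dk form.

In blades: q = -6/5 + 2*e12 + 5/6*e13 + 1/3*e23.
With qbar = -6/5 - 2*e12 - 5/6*e13 - 1/3*e23 (scalar fixed, mapped units negated), q qbar = 5621/900 (the sum of squared coefficients), so q^-1 = qbar / (5621/900) = -1080/5621 - 1800/5621*e12 - 750/5621*e13 - 300/5621*e23; translating back:
Answer: -1080/5621 - 300/5621*i - 750/5621*j - 1800/5621*k


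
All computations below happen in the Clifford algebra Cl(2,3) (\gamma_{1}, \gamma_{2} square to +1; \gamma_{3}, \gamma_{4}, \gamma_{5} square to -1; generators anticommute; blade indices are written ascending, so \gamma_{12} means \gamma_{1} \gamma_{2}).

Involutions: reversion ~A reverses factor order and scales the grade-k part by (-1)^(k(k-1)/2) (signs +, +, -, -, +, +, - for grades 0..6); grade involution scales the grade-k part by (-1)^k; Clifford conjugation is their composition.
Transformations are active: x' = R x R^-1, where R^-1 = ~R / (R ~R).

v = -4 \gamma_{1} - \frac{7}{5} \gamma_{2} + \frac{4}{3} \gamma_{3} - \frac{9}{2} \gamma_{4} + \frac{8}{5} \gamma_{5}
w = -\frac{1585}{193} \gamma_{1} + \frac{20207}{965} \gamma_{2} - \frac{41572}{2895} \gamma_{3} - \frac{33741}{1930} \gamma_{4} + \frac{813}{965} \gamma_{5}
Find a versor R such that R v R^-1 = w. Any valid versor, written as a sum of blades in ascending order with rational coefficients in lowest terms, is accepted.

Why this works: both vectors square to -\frac{1193}{180}, so q(v) = q(w) and R = v + w = -\frac{2357}{193} \gamma_{1} + \frac{18856}{965} \gamma_{2} - \frac{37712}{2895} \gamma_{3} - \frac{21213}{965} \gamma_{4} + \frac{2357}{965} \gamma_{5} carries v to w — its own direction survives, the complement (v - w)/2 flips.
Answer: -\frac{2357}{193} \gamma_{1} + \frac{18856}{965} \gamma_{2} - \frac{37712}{2895} \gamma_{3} - \frac{21213}{965} \gamma_{4} + \frac{2357}{965} \gamma_{5}


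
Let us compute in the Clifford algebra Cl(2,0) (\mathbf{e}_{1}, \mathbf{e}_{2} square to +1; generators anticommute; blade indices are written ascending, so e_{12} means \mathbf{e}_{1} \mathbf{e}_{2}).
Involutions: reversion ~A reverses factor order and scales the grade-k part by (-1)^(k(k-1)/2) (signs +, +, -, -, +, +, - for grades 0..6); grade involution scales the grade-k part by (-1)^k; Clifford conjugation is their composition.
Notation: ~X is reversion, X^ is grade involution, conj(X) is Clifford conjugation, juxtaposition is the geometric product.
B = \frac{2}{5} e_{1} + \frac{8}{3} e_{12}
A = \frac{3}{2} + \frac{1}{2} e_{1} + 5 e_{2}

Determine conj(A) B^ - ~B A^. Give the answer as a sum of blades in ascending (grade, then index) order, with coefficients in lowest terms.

first term: \frac{1}{5} + \frac{191}{15} e_{1} - \frac{4}{3} e_{2} + 2 e_{12}
second term: -\frac{1}{5} + \frac{209}{15} e_{1} - \frac{4}{3} e_{2} - 6 e_{12}
Answer: \frac{2}{5} - \frac{6}{5} e_{1} + 8 e_{12}


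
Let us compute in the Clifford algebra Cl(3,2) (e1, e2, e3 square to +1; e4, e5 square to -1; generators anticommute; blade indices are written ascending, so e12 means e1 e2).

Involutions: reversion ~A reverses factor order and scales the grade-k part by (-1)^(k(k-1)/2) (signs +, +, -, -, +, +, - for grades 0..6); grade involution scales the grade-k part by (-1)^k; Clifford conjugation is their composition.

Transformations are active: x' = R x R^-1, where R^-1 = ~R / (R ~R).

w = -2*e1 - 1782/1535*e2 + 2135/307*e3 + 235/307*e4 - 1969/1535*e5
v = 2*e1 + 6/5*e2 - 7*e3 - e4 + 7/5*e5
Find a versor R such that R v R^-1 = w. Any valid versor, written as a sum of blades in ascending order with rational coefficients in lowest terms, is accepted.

The midline construction: v and w both square to 1287/25, so reflecting in their sum 12/307*e2 - 14/307*e3 - 72/307*e4 + 36/307*e5 exchanges them.
Answer: 12/307*e2 - 14/307*e3 - 72/307*e4 + 36/307*e5


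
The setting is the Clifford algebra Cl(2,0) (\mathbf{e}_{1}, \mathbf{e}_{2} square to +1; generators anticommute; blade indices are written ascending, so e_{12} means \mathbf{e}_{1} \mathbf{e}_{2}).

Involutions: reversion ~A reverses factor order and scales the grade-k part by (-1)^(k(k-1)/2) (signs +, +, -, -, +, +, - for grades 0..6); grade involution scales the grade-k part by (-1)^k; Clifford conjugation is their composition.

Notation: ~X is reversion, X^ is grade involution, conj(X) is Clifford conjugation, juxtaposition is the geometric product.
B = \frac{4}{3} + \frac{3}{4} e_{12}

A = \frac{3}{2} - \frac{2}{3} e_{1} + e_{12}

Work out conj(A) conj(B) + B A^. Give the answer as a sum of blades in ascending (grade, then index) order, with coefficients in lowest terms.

first term: \frac{5}{4} + \frac{8}{9} e_{1} - \frac{1}{2} e_{2} - \frac{59}{24} e_{12}
second term: \frac{5}{4} + \frac{8}{9} e_{1} - \frac{1}{2} e_{2} + \frac{59}{24} e_{12}
Answer: \frac{5}{2} + \frac{16}{9} e_{1} - e_{2}


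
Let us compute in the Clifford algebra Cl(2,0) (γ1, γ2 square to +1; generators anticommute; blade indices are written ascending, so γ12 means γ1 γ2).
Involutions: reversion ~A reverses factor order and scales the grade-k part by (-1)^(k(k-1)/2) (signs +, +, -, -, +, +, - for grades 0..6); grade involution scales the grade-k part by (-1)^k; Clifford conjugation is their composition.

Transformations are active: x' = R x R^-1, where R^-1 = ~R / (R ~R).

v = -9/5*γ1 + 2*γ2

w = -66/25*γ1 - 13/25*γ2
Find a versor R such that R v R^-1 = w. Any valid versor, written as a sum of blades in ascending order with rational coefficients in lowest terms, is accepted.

A norm check does it: q(v) = q(w) = 181/25, hence R = v + w = -111/25*γ1 + 37/25*γ2 realises the map — parallel part kept, (v - w)/2 negated, v carried to w.
Answer: -111/25*γ1 + 37/25*γ2


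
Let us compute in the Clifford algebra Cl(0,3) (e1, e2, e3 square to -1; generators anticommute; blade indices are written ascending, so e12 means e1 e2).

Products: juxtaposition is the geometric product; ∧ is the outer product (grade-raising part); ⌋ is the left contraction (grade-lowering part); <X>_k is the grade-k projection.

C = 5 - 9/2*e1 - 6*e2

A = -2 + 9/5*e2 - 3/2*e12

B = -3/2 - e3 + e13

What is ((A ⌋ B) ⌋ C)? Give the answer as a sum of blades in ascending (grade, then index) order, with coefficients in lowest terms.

step 1: 3 + 2*e3 - 2*e13
step 2: 15 - 27/2*e1 - 18*e2
Answer: 15 - 27/2*e1 - 18*e2


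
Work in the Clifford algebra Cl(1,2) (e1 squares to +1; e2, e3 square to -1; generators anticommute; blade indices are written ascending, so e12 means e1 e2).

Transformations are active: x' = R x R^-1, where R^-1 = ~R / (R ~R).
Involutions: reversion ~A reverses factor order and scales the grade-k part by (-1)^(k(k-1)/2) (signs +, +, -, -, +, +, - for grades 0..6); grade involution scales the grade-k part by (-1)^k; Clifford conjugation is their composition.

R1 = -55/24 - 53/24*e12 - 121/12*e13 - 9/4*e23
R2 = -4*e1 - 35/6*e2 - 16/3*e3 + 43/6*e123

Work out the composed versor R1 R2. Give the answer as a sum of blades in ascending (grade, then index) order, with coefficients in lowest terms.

Distribute over the terms of R1 (each basis-blade product reordered to ascending indices, repeated generators contracted through their squares):
(-55/24) R2 = 55/6*e1 + 1925/144*e2 + 110/9*e3 - 2365/144*e123
(-53/24*e12) R2 = -1855/144*e1 - 53/6*e2 - 2279/144*e3 + 106/9*e123
(-121/12*e13) R2 = -484/9*e1 + 5203/72*e2 - 121/3*e3 - 4235/72*e123
(-9/4*e23) R2 = 129/8*e1 - 12*e2 + 105/8*e3 + 9*e123
Summing the partial products and collecting blades:
Answer: -5957/144*e1 + 9331/144*e2 - 493/16*e3 - 7843/144*e123


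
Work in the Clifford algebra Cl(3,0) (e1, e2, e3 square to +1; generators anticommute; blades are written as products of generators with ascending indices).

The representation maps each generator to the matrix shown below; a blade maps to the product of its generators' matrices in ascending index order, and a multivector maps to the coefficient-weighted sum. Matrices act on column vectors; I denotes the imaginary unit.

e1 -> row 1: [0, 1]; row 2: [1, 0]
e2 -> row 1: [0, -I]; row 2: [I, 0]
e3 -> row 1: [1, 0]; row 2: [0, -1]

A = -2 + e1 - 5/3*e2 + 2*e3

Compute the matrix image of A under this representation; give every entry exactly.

M = (-2)*1 + (1)*rho(e1) + (-5/3)*rho(e2) + (2)*rho(e3), summed entrywise (1 is the identity matrix):
Answer: row 1: [0, 1 + 5*I/3]; row 2: [1 - 5*I/3, -4]


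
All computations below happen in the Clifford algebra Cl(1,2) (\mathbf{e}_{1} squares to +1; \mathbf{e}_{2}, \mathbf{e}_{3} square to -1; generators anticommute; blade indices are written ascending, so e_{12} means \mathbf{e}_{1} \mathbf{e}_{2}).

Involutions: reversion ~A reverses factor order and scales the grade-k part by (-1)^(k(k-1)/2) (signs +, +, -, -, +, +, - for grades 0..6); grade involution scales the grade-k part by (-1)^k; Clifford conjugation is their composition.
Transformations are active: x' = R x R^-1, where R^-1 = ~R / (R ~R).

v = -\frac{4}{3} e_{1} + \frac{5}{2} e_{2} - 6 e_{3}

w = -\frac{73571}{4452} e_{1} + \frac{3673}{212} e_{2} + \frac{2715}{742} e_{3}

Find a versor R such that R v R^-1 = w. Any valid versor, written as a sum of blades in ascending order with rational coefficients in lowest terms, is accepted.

A norm check does it: q(v) = q(w) = -\frac{1457}{36}, hence R = v + w = -\frac{79507}{4452} e_{1} + \frac{4203}{212} e_{2} - \frac{1737}{742} e_{3} realises the map — parallel part kept, (v - w)/2 negated, v carried to w.
Answer: -\frac{79507}{4452} e_{1} + \frac{4203}{212} e_{2} - \frac{1737}{742} e_{3}


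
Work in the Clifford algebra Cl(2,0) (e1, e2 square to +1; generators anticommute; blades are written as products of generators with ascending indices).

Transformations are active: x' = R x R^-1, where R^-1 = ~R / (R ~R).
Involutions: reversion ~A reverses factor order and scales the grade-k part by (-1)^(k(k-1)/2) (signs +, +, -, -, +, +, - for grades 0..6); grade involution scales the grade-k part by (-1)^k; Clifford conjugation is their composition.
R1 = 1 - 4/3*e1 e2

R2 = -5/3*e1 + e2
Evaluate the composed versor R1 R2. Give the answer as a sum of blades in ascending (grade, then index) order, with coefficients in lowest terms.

Distribute over the terms of R1 (each basis-blade product reordered to ascending indices, repeated generators contracted through their squares):
(1) R2 = -5/3*e1 + e2
(-4/3*e1 e2) R2 = -4/3*e1 - 20/9*e2
Summing the partial products and collecting blades:
Answer: -3*e1 - 11/9*e2


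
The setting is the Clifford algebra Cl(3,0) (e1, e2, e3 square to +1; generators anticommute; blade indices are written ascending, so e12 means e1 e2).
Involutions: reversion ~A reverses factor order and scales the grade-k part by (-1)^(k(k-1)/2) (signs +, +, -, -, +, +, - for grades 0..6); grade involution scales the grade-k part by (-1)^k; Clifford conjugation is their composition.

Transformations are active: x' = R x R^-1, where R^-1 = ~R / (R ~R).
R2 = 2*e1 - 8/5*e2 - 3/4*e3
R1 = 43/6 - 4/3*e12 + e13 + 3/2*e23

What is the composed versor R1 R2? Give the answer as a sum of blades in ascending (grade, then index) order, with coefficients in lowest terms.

Distribute over the terms of R2 (each basis-blade product reordered to ascending indices, repeated generators contracted through their squares):
R1 (2*e1) = 43/3*e1 + 8/3*e2 - 2*e3 + 3*e123
R1 (-8/5*e2) = 32/15*e1 - 172/15*e2 + 12/5*e3 + 8/5*e123
R1 (-3/4*e3) = -3/4*e1 - 9/8*e2 - 43/8*e3 + e123
Summing the partial products and collecting blades:
Answer: 943/60*e1 - 397/40*e2 - 199/40*e3 + 28/5*e123


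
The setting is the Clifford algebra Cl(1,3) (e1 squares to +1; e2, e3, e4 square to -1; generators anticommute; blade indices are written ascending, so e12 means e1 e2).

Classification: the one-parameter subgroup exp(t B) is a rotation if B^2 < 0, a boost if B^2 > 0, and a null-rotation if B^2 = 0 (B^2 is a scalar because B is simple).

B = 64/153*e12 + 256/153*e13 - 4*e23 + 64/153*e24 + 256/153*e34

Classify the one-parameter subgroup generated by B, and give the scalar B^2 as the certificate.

B^2 term by term: the squares give (64/153)^2*(e12)^2 + (256/153)^2*(e13)^2 + (-4)^2*(e23)^2 + (64/153)^2*(e24)^2 + (256/153)^2*(e34)^2 = 4096/23409*(+1) + 65536/23409*(+1) + 16*(-1) + 4096/23409*(-1) + 65536/23409*(-1) = -16 (each basis 2-blade squares to minus the product of its generators' squares); cross terms between blades sharing an index anticommute and cancel; the commuting (index-disjoint) pairs give grade-4 terms 2*c*c'*(blade product), which cancel blade by blade — e1234: 32768/23409 - 32768/23409 = 0 — confirming B is simple. So B^2 = -16.
Answer: rotation, certificate B^2 = -16. One invariant decides it: the square -16 survives every conjugation, and its sign is exactly the classification.


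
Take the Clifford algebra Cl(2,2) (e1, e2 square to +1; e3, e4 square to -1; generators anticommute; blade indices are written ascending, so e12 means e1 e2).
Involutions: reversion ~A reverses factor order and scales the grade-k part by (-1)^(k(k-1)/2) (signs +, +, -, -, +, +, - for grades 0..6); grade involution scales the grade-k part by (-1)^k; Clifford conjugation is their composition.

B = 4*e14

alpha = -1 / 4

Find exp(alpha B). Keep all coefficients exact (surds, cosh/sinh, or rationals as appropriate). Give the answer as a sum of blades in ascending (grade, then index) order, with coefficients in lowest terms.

B^2 = (4)^2*(e14)^2 = 16*(+1) = 16 (a basis 2-blade squares to minus the product of its generators' squares).
B^2 = 16 — a positive square means the series sums to a boost: l = 4, alpha*l = -1, so exp(alpha B) = cosh(-1) + (sinh(-1)/4)*B = cosh(1) + (-sinh(1)/4)*B.
Answer: cosh(1) - sinh(1)*e14


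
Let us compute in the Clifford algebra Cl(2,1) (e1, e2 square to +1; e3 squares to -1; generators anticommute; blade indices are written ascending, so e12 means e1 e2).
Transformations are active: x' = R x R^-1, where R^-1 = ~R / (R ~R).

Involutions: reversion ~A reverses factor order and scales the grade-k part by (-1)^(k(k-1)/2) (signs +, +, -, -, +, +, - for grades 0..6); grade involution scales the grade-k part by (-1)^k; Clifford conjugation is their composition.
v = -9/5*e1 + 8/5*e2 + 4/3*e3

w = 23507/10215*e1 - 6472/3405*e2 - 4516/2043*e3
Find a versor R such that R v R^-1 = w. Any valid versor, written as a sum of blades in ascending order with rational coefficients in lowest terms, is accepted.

R = v + w = 1024/2043*e1 - 1024/3405*e2 - 1792/2043*e3 works: the equal norms (181/45) guarantee its sandwich swaps v into w.
Answer: 1024/2043*e1 - 1024/3405*e2 - 1792/2043*e3


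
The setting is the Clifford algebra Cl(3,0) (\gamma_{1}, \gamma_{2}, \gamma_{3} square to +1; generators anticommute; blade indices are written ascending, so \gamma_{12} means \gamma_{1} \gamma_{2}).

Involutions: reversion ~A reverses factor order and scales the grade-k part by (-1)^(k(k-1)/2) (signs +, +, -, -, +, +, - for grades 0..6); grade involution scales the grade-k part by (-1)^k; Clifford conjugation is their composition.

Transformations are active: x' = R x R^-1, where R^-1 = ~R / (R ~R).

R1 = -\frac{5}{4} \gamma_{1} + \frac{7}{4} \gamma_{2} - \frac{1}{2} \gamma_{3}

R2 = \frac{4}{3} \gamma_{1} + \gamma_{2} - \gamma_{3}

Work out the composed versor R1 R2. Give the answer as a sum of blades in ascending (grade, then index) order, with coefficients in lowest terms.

Distribute over the terms of R1 (each basis-blade product reordered to ascending indices, repeated generators contracted through their squares):
(-\frac{5}{4} \gamma_{1}) R2 = -\frac{5}{3} - \frac{5}{4} \gamma_{12} + \frac{5}{4} \gamma_{13}
(\frac{7}{4} \gamma_{2}) R2 = \frac{7}{4} - \frac{7}{3} \gamma_{12} - \frac{7}{4} \gamma_{23}
(-\frac{1}{2} \gamma_{3}) R2 = \frac{1}{2} + \frac{2}{3} \gamma_{13} + \frac{1}{2} \gamma_{23}
Summing the partial products and collecting blades:
Answer: \frac{7}{12} - \frac{43}{12} \gamma_{12} + \frac{23}{12} \gamma_{13} - \frac{5}{4} \gamma_{23}


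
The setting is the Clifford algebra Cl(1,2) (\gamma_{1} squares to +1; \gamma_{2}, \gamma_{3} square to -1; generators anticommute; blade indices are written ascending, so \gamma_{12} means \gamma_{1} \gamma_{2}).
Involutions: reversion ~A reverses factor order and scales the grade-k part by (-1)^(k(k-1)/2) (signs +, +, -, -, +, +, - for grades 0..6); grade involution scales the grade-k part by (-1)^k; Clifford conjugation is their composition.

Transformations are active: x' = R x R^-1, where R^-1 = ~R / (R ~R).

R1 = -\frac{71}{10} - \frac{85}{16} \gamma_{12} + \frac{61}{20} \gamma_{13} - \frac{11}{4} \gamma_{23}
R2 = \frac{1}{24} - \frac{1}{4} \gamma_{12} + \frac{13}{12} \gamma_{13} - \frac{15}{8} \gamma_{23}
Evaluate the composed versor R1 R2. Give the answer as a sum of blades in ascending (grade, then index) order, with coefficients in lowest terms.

Distribute over the terms of R1 (each basis-blade product reordered to ascending indices, repeated generators contracted through their squares):
(-\frac{71}{10}) R2 = -\frac{71}{240} + \frac{71}{40} \gamma_{12} - \frac{923}{120} \gamma_{13} + \frac{213}{16} \gamma_{23}
(-\frac{85}{16} \gamma_{12}) R2 = \frac{85}{64} - \frac{85}{384} \gamma_{12} - \frac{1275}{128} \gamma_{13} + \frac{1105}{192} \gamma_{23}
(\frac{61}{20} \gamma_{13}) R2 = \frac{793}{240} - \frac{183}{32} \gamma_{12} + \frac{61}{480} \gamma_{13} - \frac{61}{80} \gamma_{23}
(-\frac{11}{4} \gamma_{23}) R2 = -\frac{165}{32} + \frac{143}{48} \gamma_{12} + \frac{11}{16} \gamma_{13} - \frac{11}{96} \gamma_{23}
Summing the partial products and collecting blades:
Answer: -\frac{787}{960} - \frac{759}{640} \gamma_{12} - \frac{32329}{1920} \gamma_{13} + \frac{5821}{320} \gamma_{23}


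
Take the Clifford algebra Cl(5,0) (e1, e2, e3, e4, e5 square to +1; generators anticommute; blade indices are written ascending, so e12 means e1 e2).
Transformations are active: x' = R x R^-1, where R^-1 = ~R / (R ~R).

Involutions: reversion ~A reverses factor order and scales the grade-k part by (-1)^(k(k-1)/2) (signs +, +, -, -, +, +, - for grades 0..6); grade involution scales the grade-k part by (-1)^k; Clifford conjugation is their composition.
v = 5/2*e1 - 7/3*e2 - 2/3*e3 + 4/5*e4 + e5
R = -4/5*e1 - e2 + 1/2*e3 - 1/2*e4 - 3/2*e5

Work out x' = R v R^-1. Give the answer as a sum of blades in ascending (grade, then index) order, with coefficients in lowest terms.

~R = -4/5*e1 - e2 + 1/2*e3 - 1/2*e4 - 3/2*e5, and R ~R = 439/100, so R^-1 = ~R / (439/100).
R v = -19/10 + 131/30*e12 - 43/60*e13 + 61/100*e14 + 59/20*e15 + 11/6*e23 - 59/30*e24 - 9/2*e25 + 1/15*e34 - 1/2*e35 + 7/10*e45
Answer: -1587/878*e1 + 4213/1317*e2 + 308/1317*e3 - 806/2195*e4 + 131/439*e5


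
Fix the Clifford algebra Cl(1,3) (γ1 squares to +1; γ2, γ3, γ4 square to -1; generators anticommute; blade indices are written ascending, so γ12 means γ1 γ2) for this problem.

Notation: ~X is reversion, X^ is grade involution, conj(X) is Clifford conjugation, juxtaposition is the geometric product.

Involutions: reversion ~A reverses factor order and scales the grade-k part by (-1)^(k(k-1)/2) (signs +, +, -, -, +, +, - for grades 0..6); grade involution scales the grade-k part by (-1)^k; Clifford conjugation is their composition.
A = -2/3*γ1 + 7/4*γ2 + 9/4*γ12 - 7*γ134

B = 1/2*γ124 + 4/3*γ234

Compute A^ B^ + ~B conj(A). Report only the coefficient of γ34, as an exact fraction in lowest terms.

first term: -9/8*γ4 + 28/3*γ12 + 7/8*γ14 + 7/2*γ23 - 1/3*γ24 - 7/3*γ34 + 3*γ134 - 8/9*γ1234
second term: 9/8*γ4 + 28/3*γ12 + 7/8*γ14 + 7/2*γ23 - 1/3*γ24 - 7/3*γ34 + 3*γ134 + 8/9*γ1234
Answer: -14/3


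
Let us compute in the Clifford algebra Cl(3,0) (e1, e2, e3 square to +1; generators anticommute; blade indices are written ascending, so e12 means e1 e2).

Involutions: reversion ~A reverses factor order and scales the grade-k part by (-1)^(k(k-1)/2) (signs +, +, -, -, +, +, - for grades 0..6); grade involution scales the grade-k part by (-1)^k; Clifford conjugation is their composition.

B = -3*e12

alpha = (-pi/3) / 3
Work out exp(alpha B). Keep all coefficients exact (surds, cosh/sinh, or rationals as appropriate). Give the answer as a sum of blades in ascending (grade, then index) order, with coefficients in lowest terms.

B^2 = (-3)^2*(e12)^2 = 9*(-1) = -9 (a basis 2-blade squares to minus the product of its generators' squares).
B^2 = -9 — since the square is negative, the closed form is circular: l = 3, alpha*l = -pi/3, so exp(alpha B) = cos(-pi/3) + (sin(-pi/3)/3)*B = 1/2 + (-sqrt(3)/6)*B.
Answer: 1/2 + sqrt(3)/2*e12


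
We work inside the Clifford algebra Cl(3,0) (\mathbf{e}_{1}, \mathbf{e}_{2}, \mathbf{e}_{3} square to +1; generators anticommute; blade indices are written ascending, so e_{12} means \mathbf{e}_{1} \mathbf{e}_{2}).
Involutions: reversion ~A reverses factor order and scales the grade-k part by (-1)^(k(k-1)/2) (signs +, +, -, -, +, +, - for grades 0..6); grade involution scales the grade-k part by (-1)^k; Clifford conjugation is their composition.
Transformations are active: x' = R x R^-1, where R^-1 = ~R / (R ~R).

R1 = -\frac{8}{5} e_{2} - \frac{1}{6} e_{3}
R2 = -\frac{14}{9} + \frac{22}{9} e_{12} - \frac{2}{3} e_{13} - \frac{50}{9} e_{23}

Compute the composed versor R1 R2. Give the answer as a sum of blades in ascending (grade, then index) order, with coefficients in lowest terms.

Distribute over the terms of R1 (each basis-blade product reordered to ascending indices, repeated generators contracted through their squares):
(-\frac{8}{5} e_{2}) R2 = \frac{176}{45} e_{1} + \frac{112}{45} e_{2} + \frac{80}{9} e_{3} - \frac{16}{15} e_{123}
(-\frac{1}{6} e_{3}) R2 = -\frac{1}{9} e_{1} - \frac{25}{27} e_{2} + \frac{7}{27} e_{3} - \frac{11}{27} e_{123}
Summing the partial products and collecting blades:
Answer: \frac{19}{5} e_{1} + \frac{211}{135} e_{2} + \frac{247}{27} e_{3} - \frac{199}{135} e_{123}
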